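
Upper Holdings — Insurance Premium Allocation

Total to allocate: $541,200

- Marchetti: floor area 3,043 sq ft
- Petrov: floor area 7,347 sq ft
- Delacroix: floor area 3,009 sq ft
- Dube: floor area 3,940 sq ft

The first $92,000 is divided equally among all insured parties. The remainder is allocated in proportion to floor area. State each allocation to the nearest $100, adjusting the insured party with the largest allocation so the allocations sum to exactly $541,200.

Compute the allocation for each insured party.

Equal tier: $92,000 ÷ 4 = $23,000 apiece.
Remainder $449,200 by floor area (total 17,339): Marchetti 78,834.74 → $78,800; Petrov 190,338.10 → $190,300; Delacroix 77,953.91 → $78,000; Dube 102,073.25 → $102,100.
Totals: Marchetti $23,000 + $78,800 = $101,800; Petrov $23,000 + $190,300 = $213,300; Delacroix $23,000 + $78,000 = $101,000; Dube $23,000 + $102,100 = $125,100.

Marchetti: $101,800 · Petrov: $213,300 · Delacroix: $101,000 · Dube: $125,100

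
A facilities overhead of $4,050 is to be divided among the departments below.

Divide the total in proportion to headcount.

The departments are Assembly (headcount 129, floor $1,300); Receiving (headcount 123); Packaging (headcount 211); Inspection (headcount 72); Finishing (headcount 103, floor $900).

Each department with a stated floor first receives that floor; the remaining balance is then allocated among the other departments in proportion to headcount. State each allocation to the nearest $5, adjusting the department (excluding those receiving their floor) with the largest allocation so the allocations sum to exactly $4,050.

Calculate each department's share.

Fund the minimums — Assembly $1,300; Finishing $900. Remaining pool $1,850.
Remaining pool split over remaining headcount 406: Receiving 560.47 → $560; Packaging 961.45 → $960; Inspection 328.08 → $330.

Assembly: $1,300 | Receiving: $560 | Packaging: $960 | Inspection: $330 | Finishing: $900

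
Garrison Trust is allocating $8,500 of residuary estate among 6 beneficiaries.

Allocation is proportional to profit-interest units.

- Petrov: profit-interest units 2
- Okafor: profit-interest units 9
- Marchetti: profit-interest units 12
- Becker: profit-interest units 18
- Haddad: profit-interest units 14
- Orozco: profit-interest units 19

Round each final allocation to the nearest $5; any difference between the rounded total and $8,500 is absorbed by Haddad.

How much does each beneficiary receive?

Petrov: $230 | Okafor: $1,035 | Marchetti: $1,380 | Becker: $2,070 | Haddad: $1,605 | Orozco: $2,180

Combined profit-interest units = 74.
Proportional shares: Petrov 2/74 × $8,500 = 229.73; Okafor 9/74 × $8,500 = 1,033.78; Marchetti 12/74 × $8,500 = 1,378.38; Becker 18/74 × $8,500 = 2,067.57; Haddad 14/74 × $8,500 = 1,608.11; Orozco 19/74 × $8,500 = 2,182.43.
After rounding ($5): Petrov $230; Okafor $1,035; Marchetti $1,380; Becker $2,070; Haddad $1,610; Orozco $2,180. Sum = $8,505.
Difference $8,500 − $8,505 = −$5 applied to Haddad: Haddad becomes $1,605.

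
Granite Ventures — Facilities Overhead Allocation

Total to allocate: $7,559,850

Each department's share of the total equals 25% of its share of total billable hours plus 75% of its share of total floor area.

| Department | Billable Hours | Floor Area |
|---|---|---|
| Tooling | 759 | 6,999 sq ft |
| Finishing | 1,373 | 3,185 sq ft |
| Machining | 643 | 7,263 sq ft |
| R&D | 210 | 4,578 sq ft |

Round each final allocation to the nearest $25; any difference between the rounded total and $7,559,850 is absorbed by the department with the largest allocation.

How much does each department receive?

Totals — billable hours 2,985, floor area 22,025.
Blended shares (25% billable hours + 75% floor area): Tooling 0.3019; Finishing 0.2234; Machining 0.3012; R&D 0.1735.
Unrounded shares: Tooling 2,282,313.28; Finishing 1,689,232.79; Machining 2,276,828.92; R&D 1,311,475.01.
Rounded to nearest $25: Tooling $2,282,325; Finishing $1,689,225; Machining $2,276,825; R&D $1,311,475. Sum = $7,559,850.
Sum already equals the total — no adjustment.

Tooling: $2,282,325 · Finishing: $1,689,225 · Machining: $2,276,825 · R&D: $1,311,475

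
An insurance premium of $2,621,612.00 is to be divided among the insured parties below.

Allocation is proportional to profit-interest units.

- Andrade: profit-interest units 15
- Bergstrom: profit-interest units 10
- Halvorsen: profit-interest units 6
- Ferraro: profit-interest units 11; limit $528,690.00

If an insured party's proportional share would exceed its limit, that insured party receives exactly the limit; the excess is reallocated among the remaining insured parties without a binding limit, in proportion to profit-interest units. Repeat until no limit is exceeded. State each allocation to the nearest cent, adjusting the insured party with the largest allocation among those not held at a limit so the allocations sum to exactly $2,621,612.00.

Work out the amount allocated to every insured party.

Andrade: $1,012,704.19 | Bergstrom: $675,136.13 | Halvorsen: $405,081.68 | Ferraro: $528,690.00

Profit-interest units total: 42.
Proportional shares (ignoring caps): Andrade 936,290.0000; Bergstrom 624,193.3333; Halvorsen 374,516.0000; Ferraro 686,612.6667.
Capped: Ferraro ($528,690.00); balance $2,092,922.00 reallocated over remaining profit-interest units 31.
Remaining shares: Andrade 1,012,704.1935 → $1,012,704.19; Bergstrom 675,136.1290 → $675,136.13; Halvorsen 405,081.6774 → $405,081.68.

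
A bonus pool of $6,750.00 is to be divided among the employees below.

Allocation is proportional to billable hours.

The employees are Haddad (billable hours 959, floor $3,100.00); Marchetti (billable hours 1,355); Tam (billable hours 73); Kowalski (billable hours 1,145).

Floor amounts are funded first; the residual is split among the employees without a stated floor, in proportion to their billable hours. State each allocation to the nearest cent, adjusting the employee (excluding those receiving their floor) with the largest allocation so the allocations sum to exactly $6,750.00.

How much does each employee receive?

Fund the minimums — Haddad $3,100.00. Residual $3,650.00.
Residual split over remaining billable hours 2,573: Marchetti 1,922.1726 → $1,922.17; Tam 103.5562 → $103.56; Kowalski 1,624.2713 → $1,624.27.

Haddad: $3,100.00 · Marchetti: $1,922.17 · Tam: $103.56 · Kowalski: $1,624.27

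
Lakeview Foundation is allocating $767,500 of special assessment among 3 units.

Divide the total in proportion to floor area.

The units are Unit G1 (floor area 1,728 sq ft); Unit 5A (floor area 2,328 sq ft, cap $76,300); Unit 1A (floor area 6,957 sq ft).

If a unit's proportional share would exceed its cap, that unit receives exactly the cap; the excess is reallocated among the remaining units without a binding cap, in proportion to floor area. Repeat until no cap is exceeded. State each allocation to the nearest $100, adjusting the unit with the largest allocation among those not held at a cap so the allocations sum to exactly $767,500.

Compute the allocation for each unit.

Combined floor area = 11,013.
Unconstrained shares: Unit G1 120,424.95; Unit 5A 162,239.17; Unit 1A 484,835.88.
Held at cap: Unit 5A ($76,300); residual $691,200 reallocated over remaining floor area 8,685.
Redistributed shares: Unit G1 137,523.73 → $137,500; Unit 1A 553,676.27 → $553,700.

Unit G1: $137,500; Unit 5A: $76,300; Unit 1A: $553,700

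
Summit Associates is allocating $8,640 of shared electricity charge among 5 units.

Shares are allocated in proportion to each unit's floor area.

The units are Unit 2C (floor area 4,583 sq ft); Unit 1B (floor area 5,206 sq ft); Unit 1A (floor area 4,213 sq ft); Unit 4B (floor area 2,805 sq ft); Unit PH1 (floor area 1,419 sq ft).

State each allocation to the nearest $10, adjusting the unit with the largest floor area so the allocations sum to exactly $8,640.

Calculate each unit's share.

Combined floor area = 4,583 + 5,206 + 4,213 + 2,805 + 1,419 = 18,226.
Pro-rata amounts: Unit 2C 2,172.56; Unit 1B 2,467.89; Unit 1A 1,997.16; Unit 4B 1,329.70; Unit PH1 672.67.
At nearest $10: Unit 2C $2,170; Unit 1B $2,470; Unit 1A $2,000; Unit 4B $1,330; Unit PH1 $670. Sum = $8,640.
No rounding difference to absorb.

Unit 2C: $2,170 | Unit 1B: $2,470 | Unit 1A: $2,000 | Unit 4B: $1,330 | Unit PH1: $670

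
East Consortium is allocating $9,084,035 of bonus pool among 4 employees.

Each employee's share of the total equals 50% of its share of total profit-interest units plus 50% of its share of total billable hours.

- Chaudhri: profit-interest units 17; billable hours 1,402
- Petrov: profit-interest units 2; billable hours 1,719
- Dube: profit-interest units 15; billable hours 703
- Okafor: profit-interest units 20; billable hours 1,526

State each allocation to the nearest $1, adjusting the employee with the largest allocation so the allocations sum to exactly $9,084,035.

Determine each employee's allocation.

Chaudhri: $2,620,158; Petrov: $1,627,611; Dube: $1,858,501; Okafor: $2,977,765

Profit-interest units total 54; billable hours total 5,350.
Blended shares (50% profit-interest units + 50% billable hours): Chaudhri 0.2884; Petrov 0.1792; Dube 0.2046; Okafor 0.3278.
Proportional shares: Chaudhri 2,620,157.68; Petrov 1,627,611.30; Dube 1,858,501.12; Okafor 2,977,764.91.
At nearest $1: Chaudhri $2,620,158; Petrov $1,627,611; Dube $1,858,501; Okafor $2,977,765. Sum = $9,084,035.
No rounding difference to absorb.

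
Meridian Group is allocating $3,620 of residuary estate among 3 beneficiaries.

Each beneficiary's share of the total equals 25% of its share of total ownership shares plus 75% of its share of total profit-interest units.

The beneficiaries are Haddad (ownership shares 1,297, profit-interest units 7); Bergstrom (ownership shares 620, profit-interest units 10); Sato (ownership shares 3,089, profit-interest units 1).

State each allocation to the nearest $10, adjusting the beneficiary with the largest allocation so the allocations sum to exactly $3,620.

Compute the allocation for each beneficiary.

Totals — ownership shares 5,006, profit-interest units 18.
Combined weights (25% ownership shares + 75% profit-interest units): Haddad 0.3564; Bergstrom 0.4476; Sato 0.1959.
Pro-rata amounts: Haddad 1,290.31; Bergstrom 1,620.42; Sato 709.27.
After rounding ($10): Haddad $1,290; Bergstrom $1,620; Sato $710. Sum = $3,620.
Rounded total matches; no reconciliation needed.

Haddad: $1,290 · Bergstrom: $1,620 · Sato: $710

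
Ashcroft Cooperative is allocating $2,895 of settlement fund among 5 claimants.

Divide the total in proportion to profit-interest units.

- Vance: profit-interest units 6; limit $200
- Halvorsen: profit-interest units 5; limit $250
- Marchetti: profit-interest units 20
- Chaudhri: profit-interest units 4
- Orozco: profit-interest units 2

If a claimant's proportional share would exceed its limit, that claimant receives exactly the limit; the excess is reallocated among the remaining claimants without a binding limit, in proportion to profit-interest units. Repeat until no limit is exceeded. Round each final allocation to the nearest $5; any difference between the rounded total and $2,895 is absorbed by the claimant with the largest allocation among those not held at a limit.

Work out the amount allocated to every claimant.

Profit-interest units total: 37.
Pro-rata shares before constraints: Vance 469.46; Halvorsen 391.22; Marchetti 1,564.86; Chaudhri 312.97; Orozco 156.49.
Held at cap: Vance ($200), Halvorsen ($250); residual $2,445 reallocated over remaining profit-interest units 26.
Remaining shares: Marchetti 1,880.77 → $1,880; Chaudhri 376.15 → $375; Orozco 188.08 → $190.

Vance: $200; Halvorsen: $250; Marchetti: $1,880; Chaudhri: $375; Orozco: $190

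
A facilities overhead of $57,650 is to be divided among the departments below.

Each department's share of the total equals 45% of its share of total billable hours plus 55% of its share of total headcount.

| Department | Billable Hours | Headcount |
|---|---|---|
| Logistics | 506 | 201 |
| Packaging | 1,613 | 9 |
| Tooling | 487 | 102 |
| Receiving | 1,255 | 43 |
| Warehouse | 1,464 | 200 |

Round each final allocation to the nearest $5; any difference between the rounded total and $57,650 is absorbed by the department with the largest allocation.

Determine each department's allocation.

Billable hours total 5,325; headcount total 555.
Combined weights (45% billable hours + 55% headcount): Logistics 0.2419; Packaging 0.1452; Tooling 0.1422; Receiving 0.1487; Warehouse 0.3219.
Pro-rata amounts: Logistics 13,948.40; Packaging 8,372.44; Tooling 8,199.91; Receiving 8,570.77; Warehouse 18,558.49.
After rounding ($5): Logistics $13,950; Packaging $8,370; Tooling $8,200; Receiving $8,570; Warehouse $18,560. Sum = $57,650.
Sum already equals the total — no adjustment.

Logistics: $13,950; Packaging: $8,370; Tooling: $8,200; Receiving: $8,570; Warehouse: $18,560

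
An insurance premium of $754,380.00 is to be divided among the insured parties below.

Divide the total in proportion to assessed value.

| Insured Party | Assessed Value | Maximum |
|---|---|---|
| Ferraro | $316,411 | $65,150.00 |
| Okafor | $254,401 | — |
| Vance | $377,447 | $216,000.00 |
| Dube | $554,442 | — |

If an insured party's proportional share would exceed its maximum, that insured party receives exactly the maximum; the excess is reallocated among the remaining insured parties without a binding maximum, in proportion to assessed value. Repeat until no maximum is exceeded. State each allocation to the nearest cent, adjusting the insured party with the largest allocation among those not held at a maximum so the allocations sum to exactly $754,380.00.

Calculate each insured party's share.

Ferraro: $65,150.00 | Okafor: $148,842.46 | Vance: $216,000.00 | Dube: $324,387.54

Assessed value total: 1,502,701.
Pro-rata shares before constraints: Ferraro 158,843.3961; Okafor 127,713.3817; Vance 189,484.4469; Dube 278,338.7753.
Held at cap: Ferraro ($65,150.00); balance $689,230.00 reallocated over remaining assessed value 1,186,290.
Held at cap: Vance ($216,000.00); balance $473,230.00 reallocated over remaining assessed value 808,843.
Shares after redistribution: Okafor 148,842.4641 → $148,842.46; Dube 324,387.5359 → $324,387.54.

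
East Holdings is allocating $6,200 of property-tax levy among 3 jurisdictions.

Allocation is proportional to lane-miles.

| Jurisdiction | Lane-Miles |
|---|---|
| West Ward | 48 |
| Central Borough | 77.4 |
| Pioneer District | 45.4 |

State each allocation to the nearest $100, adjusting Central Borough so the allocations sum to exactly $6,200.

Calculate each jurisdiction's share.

Lane-miles total: 170.8.
Raw shares: West Ward 48/170.8 × $6,200 = 1,742.39; Central Borough 77.4/170.8 × $6,200 = 2,809.60; Pioneer District 45.4/170.8 × $6,200 = 1,648.01.
Rounded to nearest $100: West Ward $1,700; Central Borough $2,800; Pioneer District $1,600. Sum = $6,100.
Difference $6,200 − $6,100 = +$100 applied to Central Borough: Central Borough becomes $2,900.

West Ward: $1,700 · Central Borough: $2,900 · Pioneer District: $1,600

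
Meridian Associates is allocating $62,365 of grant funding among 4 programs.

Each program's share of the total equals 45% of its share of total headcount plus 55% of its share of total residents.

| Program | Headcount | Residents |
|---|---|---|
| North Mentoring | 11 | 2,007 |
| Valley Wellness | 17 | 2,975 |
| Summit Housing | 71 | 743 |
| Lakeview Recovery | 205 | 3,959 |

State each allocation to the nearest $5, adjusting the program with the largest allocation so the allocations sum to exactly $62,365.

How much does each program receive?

North Mentoring: $8,125; Valley Wellness: $12,105; Summit Housing: $9,185; Lakeview Recovery: $32,950

Headcount total 304; residents total 9,684.
Blended shares (45% headcount + 55% residents): North Mentoring 0.1303; Valley Wellness 0.1941; Summit Housing 0.1473; Lakeview Recovery 0.5283.
Unrounded shares: North Mentoring 8,124.28; Valley Wellness 12,106.84; Summit Housing 9,186.19; Lakeview Recovery 32,947.69.
At nearest $5: North Mentoring $8,125; Valley Wellness $12,105; Summit Housing $9,185; Lakeview Recovery $32,950. Sum = $62,365.
Sum already equals the total — no adjustment.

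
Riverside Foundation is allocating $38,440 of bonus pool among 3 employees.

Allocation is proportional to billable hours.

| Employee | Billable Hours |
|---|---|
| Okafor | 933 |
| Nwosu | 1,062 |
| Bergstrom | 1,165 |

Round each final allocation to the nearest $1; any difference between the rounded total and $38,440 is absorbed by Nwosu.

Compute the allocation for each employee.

Combined billable hours = 3,160.
Pro-rata amounts: Okafor 933/3,160 × $38,440 = 11,349.53; Nwosu 1,062/3,160 × $38,440 = 12,918.76; Bergstrom 1,165/3,160 × $38,440 = 14,171.71.
At nearest $1: Okafor $11,350; Nwosu $12,919; Bergstrom $14,172. Sum = $38,441.
Difference $38,440 − $38,441 = −$1 applied to Nwosu: Nwosu becomes $12,918.

Okafor: $11,350; Nwosu: $12,918; Bergstrom: $14,172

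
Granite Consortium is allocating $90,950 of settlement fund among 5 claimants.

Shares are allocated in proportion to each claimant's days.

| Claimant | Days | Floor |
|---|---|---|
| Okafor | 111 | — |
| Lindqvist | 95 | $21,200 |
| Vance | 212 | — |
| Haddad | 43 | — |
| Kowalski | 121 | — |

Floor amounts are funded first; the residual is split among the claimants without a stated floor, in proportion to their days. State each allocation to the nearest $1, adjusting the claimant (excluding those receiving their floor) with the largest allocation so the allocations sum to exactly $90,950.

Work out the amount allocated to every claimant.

Okafor: $15,898; Lindqvist: $21,200; Vance: $30,363; Haddad: $6,159; Kowalski: $17,330

Minimums first: Lindqvist $21,200. Residual $69,750.
Residual split over remaining days 487: Okafor 15,897.84 → $15,898; Vance 30,363.45 → $30,363; Haddad 6,158.62 → $6,159; Kowalski 17,330.08 → $17,330.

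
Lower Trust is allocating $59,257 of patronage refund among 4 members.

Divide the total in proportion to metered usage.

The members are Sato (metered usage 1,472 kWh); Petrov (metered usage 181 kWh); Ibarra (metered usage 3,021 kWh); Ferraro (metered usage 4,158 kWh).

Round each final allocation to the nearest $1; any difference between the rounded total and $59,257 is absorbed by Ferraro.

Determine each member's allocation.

Combined metered usage = 8,832.
Proportional shares: Sato 1,472/8,832 × $59,257 = 9,876.17; Petrov 181/8,832 × $59,257 = 1,214.39; Ibarra 3,021/8,832 × $59,257 = 20,268.95; Ferraro 4,158/8,832 × $59,257 = 27,897.49.
At nearest $1: Sato $9,876; Petrov $1,214; Ibarra $20,269; Ferraro $27,897. Sum = $59,256.
Difference $59,257 − $59,256 = +$1 applied to Ferraro: Ferraro becomes $27,898.

Sato: $9,876 · Petrov: $1,214 · Ibarra: $20,269 · Ferraro: $27,898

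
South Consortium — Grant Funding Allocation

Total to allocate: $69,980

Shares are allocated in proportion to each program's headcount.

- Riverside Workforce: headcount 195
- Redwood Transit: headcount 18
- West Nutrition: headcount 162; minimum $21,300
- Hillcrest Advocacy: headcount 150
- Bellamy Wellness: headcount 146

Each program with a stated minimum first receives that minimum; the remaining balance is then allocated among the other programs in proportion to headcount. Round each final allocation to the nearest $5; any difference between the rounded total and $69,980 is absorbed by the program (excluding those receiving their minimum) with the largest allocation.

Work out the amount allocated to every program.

Riverside Workforce: $18,650 | Redwood Transit: $1,720 | West Nutrition: $21,300 | Hillcrest Advocacy: $14,345 | Bellamy Wellness: $13,965

Minimums first: West Nutrition $21,300. Balance $48,680.
Balance split over remaining headcount 509: Riverside Workforce 18,649.51 → $18,650; Redwood Transit 1,721.49 → $1,720; Hillcrest Advocacy 14,345.78 → $14,345; Bellamy Wellness 13,963.22 → $13,965.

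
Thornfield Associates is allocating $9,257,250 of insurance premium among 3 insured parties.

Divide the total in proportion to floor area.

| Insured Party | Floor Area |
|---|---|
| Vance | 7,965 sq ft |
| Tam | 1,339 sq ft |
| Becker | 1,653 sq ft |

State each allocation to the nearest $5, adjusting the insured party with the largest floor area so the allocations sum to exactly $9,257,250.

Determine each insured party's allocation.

Vance: $6,729,400 · Tam: $1,131,280 · Becker: $1,396,570

Total floor area = 10,957.
Raw shares: Vance 7,965/10,957 × $9,257,250 = 6,729,396.39; Tam 1,339/10,957 × $9,257,250 = 1,131,282.08; Becker 1,653/10,957 × $9,257,250 = 1,396,571.53.
After rounding ($5): Vance $6,729,395; Tam $1,131,280; Becker $1,396,570. Sum = $9,257,245.
Difference $9,257,250 − $9,257,245 = +$5 applied to largest floor area (Vance): Vance becomes $6,729,400.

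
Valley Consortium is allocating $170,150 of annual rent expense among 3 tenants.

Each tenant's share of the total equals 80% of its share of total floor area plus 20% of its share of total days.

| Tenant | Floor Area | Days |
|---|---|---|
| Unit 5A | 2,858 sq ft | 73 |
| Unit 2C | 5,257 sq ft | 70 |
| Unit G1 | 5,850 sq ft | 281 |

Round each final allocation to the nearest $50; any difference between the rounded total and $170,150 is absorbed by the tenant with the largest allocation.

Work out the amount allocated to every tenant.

Floor area total 13,965; days total 424.
Combined weights (80% floor area + 20% days): Unit 5A 0.1982; Unit 2C 0.3342; Unit G1 0.4677.
Raw shares: Unit 5A 33,716.51; Unit 2C 56,859.32; Unit G1 79,574.17.
Rounded to nearest $50: Unit 5A $33,700; Unit 2C $56,850; Unit G1 $79,550. Sum = $170,100.
Difference $170,150 − $170,100 = +$50 applied to largest allocation (Unit G1): Unit G1 becomes $79,600.

Unit 5A: $33,700 · Unit 2C: $56,850 · Unit G1: $79,600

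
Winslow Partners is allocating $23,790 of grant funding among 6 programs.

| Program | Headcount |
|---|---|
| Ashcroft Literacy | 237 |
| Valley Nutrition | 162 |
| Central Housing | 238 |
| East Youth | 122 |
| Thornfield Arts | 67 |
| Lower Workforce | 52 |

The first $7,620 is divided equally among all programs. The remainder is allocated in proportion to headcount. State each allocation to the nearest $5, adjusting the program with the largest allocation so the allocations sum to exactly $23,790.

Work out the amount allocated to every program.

Ashcroft Literacy: $5,635 | Valley Nutrition: $4,255 | Central Housing: $5,650 | East Youth: $3,515 | Thornfield Arts: $2,505 | Lower Workforce: $2,230

First tranche $7,620 split equally: $1,270 each.
Remainder $16,170 by headcount (total 878): Ashcroft Literacy 4,364.79 → $4,365; Valley Nutrition 2,983.53 → $2,985; Central Housing 4,383.21 → $4,385; East Youth 2,246.86 → $2,245; Thornfield Arts 1,233.93 → $1,235; Lower Workforce 957.68 → $960.
Rounding difference −$5 on remainder applied to Central Housing.
Totals: Ashcroft Literacy $1,270 + $4,365 = $5,635; Valley Nutrition $1,270 + $2,985 = $4,255; Central Housing $1,270 + $4,380 = $5,650; East Youth $1,270 + $2,245 = $3,515; Thornfield Arts $1,270 + $1,235 = $2,505; Lower Workforce $1,270 + $960 = $2,230.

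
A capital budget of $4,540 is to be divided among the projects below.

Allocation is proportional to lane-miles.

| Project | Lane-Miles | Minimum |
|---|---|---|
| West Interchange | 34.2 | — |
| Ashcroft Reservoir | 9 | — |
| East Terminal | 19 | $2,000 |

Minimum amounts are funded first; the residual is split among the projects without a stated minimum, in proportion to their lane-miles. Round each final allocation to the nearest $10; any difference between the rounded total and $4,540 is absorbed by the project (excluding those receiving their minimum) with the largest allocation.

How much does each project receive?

Minimums first: East Terminal $2,000. Remaining pool $2,540.
Remaining pool split over remaining lane-miles 43.2: West Interchange 2,010.83 → $2,010; Ashcroft Reservoir 529.17 → $530.

West Interchange: $2,010; Ashcroft Reservoir: $530; East Terminal: $2,000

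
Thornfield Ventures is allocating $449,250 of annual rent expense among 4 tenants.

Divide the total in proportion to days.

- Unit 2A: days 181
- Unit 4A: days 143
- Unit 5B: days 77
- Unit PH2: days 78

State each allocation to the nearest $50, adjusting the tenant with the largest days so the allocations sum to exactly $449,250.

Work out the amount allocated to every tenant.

Combined days = 479.
Unrounded shares: Unit 2A 181/479 × $449,250 = 169,758.35; Unit 4A 143/479 × $449,250 = 134,118.48; Unit 5B 77/479 × $449,250 = 72,217.64; Unit PH2 78/479 × $449,250 = 73,155.53.
Rounded to nearest $50: Unit 2A $169,750; Unit 4A $134,100; Unit 5B $72,200; Unit PH2 $73,150. Sum = $449,200.
Difference $449,250 − $449,200 = +$50 applied to largest days (Unit 2A): Unit 2A becomes $169,800.

Unit 2A: $169,800 · Unit 4A: $134,100 · Unit 5B: $72,200 · Unit PH2: $73,150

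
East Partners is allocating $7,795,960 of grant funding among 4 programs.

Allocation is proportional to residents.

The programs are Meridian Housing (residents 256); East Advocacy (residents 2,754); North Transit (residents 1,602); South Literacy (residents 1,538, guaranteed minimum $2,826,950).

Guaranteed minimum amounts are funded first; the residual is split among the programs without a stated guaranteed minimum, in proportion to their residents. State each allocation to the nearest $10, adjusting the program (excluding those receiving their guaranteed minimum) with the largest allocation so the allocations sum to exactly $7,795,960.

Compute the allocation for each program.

Minimums first: South Literacy $2,826,950. Remaining pool $4,969,010.
Remaining pool split over remaining residents 4,612: Meridian Housing 275,816.69 → $275,820; East Advocacy 2,967,184.20 → $2,967,180; North Transit 1,726,009.11 → $1,726,010.

Meridian Housing: $275,820 · East Advocacy: $2,967,180 · North Transit: $1,726,010 · South Literacy: $2,826,950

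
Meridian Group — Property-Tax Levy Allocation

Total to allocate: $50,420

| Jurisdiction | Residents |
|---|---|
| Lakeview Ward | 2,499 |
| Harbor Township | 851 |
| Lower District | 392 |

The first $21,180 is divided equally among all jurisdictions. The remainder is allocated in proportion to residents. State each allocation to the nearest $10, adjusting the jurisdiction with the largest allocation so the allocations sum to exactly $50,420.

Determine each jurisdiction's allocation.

Lakeview Ward: $26,590 | Harbor Township: $13,710 | Lower District: $10,120

Equal tier: $21,180 ÷ 3 = $7,060 apiece.
Remainder $29,240 by residents (total 3,742): Lakeview Ward 19,527.19 → $19,530; Harbor Township 6,649.72 → $6,650; Lower District 3,063.09 → $3,060.
Totals: Lakeview Ward $7,060 + $19,530 = $26,590; Harbor Township $7,060 + $6,650 = $13,710; Lower District $7,060 + $3,060 = $10,120.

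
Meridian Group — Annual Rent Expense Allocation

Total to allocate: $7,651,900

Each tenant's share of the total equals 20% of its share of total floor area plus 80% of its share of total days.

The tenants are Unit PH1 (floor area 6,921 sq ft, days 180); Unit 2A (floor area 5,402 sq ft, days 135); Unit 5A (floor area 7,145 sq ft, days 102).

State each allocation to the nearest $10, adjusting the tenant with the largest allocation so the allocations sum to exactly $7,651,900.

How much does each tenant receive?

Unit PH1: $3,186,440; Unit 2A: $2,406,440; Unit 5A: $2,059,020

Totals — floor area 19,468, days 417.
Blended shares (20% floor area + 80% days): Unit PH1 0.4164; Unit 2A 0.3145; Unit 5A 0.2691.
Proportional shares: Unit PH1 3,186,442.73; Unit 2A 2,406,438.41; Unit 5A 2,059,018.86.
Rounded to nearest $10: Unit PH1 $3,186,440; Unit 2A $2,406,440; Unit 5A $2,059,020. Sum = $7,651,900.
Rounded total matches; no reconciliation needed.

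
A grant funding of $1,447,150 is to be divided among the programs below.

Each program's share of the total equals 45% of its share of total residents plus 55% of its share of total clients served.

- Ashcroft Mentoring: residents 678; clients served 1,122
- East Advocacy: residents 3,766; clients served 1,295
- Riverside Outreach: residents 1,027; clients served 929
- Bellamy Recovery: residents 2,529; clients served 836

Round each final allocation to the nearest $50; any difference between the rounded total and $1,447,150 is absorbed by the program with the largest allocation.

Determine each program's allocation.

Ashcroft Mentoring: $268,750 · East Advocacy: $553,000 · Riverside Outreach: $260,400 · Bellamy Recovery: $365,000

Totals — residents 8,000, clients served 4,182.
Composite weights (45% residents + 55% clients served): Ashcroft Mentoring 0.1857; East Advocacy 0.3822; Riverside Outreach 0.1799; Bellamy Recovery 0.2522.
Unrounded shares: Ashcroft Mentoring 268,733.55; East Advocacy 553,029.45; Riverside Outreach 260,410.49; Bellamy Recovery 364,976.50.
Rounded to nearest $50: Ashcroft Mentoring $268,750; East Advocacy $553,050; Riverside Outreach $260,400; Bellamy Recovery $365,000. Sum = $1,447,200.
Difference $1,447,150 − $1,447,200 = −$50 applied to largest allocation (East Advocacy): East Advocacy becomes $553,000.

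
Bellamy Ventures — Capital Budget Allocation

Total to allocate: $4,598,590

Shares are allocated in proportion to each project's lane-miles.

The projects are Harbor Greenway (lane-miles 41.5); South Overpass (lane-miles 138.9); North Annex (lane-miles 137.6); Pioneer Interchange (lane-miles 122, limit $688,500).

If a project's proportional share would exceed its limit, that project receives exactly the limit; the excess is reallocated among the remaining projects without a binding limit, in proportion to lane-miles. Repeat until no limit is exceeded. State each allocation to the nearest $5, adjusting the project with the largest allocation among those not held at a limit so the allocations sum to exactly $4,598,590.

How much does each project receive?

Combined lane-miles = 440.
Proportional shares (ignoring caps): Harbor Greenway 433,730.65; South Overpass 1,451,691.25; North Annex 1,438,104.51; Pioneer Interchange 1,275,063.59.
Capped: Pioneer Interchange ($688,500); remaining pool $3,910,090 reallocated over remaining lane-miles 318.
Remaining shares: Harbor Greenway 510,279.04 → $510,280; South Overpass 1,707,897.80 → $1,707,900; North Annex 1,691,913.16 → $1,691,915.
Rounding difference −$5 applied to South Overpass → $1,707,895.

Harbor Greenway: $510,280; South Overpass: $1,707,895; North Annex: $1,691,915; Pioneer Interchange: $688,500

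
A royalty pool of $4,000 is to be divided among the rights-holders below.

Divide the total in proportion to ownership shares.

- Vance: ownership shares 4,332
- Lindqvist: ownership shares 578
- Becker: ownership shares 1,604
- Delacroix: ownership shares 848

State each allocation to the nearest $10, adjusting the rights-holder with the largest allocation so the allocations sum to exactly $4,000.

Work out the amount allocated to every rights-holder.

Combined ownership shares = 7,362.
Proportional shares: Vance 4,332/7,362 × $4,000 = 2,353.71; Lindqvist 578/7,362 × $4,000 = 314.05; Becker 1,604/7,362 × $4,000 = 871.50; Delacroix 848/7,362 × $4,000 = 460.74.
At nearest $10: Vance $2,350; Lindqvist $310; Becker $870; Delacroix $460. Sum = $3,990.
Difference $4,000 − $3,990 = +$10 applied to largest allocation (Vance): Vance becomes $2,360.

Vance: $2,360 · Lindqvist: $310 · Becker: $870 · Delacroix: $460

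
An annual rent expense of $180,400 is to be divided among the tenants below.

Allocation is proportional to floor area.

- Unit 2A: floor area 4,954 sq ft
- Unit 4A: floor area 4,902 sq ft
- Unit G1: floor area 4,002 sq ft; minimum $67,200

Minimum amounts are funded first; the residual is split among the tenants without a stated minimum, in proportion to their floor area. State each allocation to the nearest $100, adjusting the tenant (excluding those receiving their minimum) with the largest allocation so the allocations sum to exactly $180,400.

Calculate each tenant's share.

Unit 2A: $56,900 | Unit 4A: $56,300 | Unit G1: $67,200

Minimums first: Unit G1 $67,200. Balance $113,200.
Balance split over remaining floor area 9,856: Unit 2A 56,898.62 → $56,900; Unit 4A 56,301.38 → $56,300.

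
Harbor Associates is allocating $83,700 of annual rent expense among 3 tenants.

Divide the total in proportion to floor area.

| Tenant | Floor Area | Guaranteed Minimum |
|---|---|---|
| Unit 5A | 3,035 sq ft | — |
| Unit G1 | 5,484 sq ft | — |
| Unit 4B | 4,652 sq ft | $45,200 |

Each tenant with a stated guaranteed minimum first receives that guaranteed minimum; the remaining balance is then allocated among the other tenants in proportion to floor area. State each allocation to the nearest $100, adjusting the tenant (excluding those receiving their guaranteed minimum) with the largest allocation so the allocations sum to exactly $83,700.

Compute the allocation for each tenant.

Unit 5A: $13,700; Unit G1: $24,800; Unit 4B: $45,200

Minimums first: Unit 4B $45,200. Balance $38,500.
Balance split over remaining floor area 8,519: Unit 5A 13,716.11 → $13,700; Unit G1 24,783.89 → $24,800.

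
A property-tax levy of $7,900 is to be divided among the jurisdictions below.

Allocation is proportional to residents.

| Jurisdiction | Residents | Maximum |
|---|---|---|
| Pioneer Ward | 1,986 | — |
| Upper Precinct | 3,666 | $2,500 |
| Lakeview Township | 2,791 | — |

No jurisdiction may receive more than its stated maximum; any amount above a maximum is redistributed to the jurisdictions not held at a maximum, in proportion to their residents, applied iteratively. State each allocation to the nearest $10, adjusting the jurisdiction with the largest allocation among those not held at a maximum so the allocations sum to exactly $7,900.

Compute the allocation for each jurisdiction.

Pioneer Ward: $2,250; Upper Precinct: $2,500; Lakeview Township: $3,150

Sum of residents: 8,443.
Proportional shares (ignoring caps): Pioneer Ward 1,858.27; Upper Precinct 3,430.23; Lakeview Township 2,611.50.
Held at cap: Upper Precinct ($2,500); residual $5,400 reallocated over remaining residents 4,777.
Redistributed shares: Pioneer Ward 2,245.01 → $2,250; Lakeview Township 3,154.99 → $3,150.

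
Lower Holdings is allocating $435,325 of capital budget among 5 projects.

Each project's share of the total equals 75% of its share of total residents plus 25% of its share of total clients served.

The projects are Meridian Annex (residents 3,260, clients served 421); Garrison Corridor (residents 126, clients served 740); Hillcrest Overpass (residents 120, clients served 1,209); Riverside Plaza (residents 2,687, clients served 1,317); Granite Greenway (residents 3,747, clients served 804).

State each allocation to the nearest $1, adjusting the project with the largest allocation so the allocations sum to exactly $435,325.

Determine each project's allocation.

Meridian Annex: $117,282; Garrison Corridor: $22,071; Hillcrest Overpass: $33,239; Riverside Plaza: $120,174; Granite Greenway: $142,559

Residents total 9,940; clients served total 4,491.
Combined weights (75% residents + 25% clients served): Meridian Annex 0.2694; Garrison Corridor 0.0507; Hillcrest Overpass 0.0764; Riverside Plaza 0.2761; Granite Greenway 0.3275.
Proportional shares: Meridian Annex 117,281.61; Garrison Corridor 22,071.21; Hillcrest Overpass 33,239.499; Riverside Plaza 120,173.53; Granite Greenway 142,559.15.
Rounded to nearest $1: Meridian Annex $117,282; Garrison Corridor $22,071; Hillcrest Overpass $33,239; Riverside Plaza $120,174; Granite Greenway $142,559. Sum = $435,325.
No rounding difference to absorb.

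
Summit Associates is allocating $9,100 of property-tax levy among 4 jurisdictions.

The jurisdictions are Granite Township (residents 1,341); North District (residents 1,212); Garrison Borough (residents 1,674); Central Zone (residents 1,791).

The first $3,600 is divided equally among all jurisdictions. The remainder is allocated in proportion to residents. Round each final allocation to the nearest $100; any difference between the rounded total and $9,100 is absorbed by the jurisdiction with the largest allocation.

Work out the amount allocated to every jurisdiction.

Equal tier: $3,600 ÷ 4 = $900 apiece.
Remainder $5,500 by residents (total 6,018): Granite Township 1,225.57 → $1,200; North District 1,107.68 → $1,100; Garrison Borough 1,529.91 → $1,500; Central Zone 1,636.84 → $1,600.
Rounding difference +$100 on remainder applied to Central Zone.
Totals: Granite Township $900 + $1,200 = $2,100; North District $900 + $1,100 = $2,000; Garrison Borough $900 + $1,500 = $2,400; Central Zone $900 + $1,700 = $2,600.

Granite Township: $2,100 | North District: $2,000 | Garrison Borough: $2,400 | Central Zone: $2,600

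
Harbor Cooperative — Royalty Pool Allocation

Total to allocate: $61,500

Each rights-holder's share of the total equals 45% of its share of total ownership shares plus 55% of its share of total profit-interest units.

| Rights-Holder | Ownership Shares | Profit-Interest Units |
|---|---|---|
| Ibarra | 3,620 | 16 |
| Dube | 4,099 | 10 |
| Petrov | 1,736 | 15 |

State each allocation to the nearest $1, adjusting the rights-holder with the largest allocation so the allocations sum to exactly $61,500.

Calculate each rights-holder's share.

Totals — ownership shares 9,455, profit-interest units 41.
Composite weights (45% ownership shares + 55% profit-interest units): Ibarra 0.3869; Dube 0.3292; Petrov 0.2838.
Proportional shares: Ibarra 23,795.82; Dube 20,247.87; Petrov 17,456.31.
After rounding ($1): Ibarra $23,796; Dube $20,248; Petrov $17,456. Sum = $61,500.
Rounded total matches; no reconciliation needed.

Ibarra: $23,796 | Dube: $20,248 | Petrov: $17,456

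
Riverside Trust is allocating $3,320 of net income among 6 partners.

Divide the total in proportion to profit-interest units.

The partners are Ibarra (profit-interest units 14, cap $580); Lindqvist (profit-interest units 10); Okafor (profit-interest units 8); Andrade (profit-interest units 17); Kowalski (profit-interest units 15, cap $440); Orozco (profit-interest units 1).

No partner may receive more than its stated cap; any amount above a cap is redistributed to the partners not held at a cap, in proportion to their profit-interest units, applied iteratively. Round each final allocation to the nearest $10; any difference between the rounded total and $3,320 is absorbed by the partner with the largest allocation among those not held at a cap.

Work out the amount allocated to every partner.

Sum of profit-interest units: 65.
Pro-rata shares before constraints: Ibarra 715.08; Lindqvist 510.77; Okafor 408.62; Andrade 868.31; Kowalski 766.15; Orozco 51.08.
Held at cap: Ibarra ($580), Kowalski ($440); balance $2,300 reallocated over remaining profit-interest units 36.
Shares after redistribution: Lindqvist 638.89 → $640; Okafor 511.11 → $510; Andrade 1,086.11 → $1,090; Orozco 63.89 → $60.

Ibarra: $580; Lindqvist: $640; Okafor: $510; Andrade: $1,090; Kowalski: $440; Orozco: $60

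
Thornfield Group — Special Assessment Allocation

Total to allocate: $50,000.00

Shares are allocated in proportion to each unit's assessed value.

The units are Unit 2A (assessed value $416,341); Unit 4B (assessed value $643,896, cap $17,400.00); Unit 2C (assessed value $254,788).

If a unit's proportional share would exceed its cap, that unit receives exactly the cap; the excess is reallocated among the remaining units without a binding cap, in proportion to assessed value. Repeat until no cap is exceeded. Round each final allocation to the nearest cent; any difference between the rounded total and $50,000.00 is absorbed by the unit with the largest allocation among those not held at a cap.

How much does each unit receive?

Sum of assessed value: 1,315,025.
Proportional shares (ignoring caps): Unit 2A 15,830.1553; Unit 4B 24,482.2722; Unit 2C 9,687.5725.
Capped: Unit 4B ($17,400.00); residual $32,600.00 reallocated over remaining assessed value 671,129.
Shares after redistribution: Unit 2A 20,223.7075 → $20,223.71; Unit 2C 12,376.2925 → $12,376.29.

Unit 2A: $20,223.71; Unit 4B: $17,400.00; Unit 2C: $12,376.29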